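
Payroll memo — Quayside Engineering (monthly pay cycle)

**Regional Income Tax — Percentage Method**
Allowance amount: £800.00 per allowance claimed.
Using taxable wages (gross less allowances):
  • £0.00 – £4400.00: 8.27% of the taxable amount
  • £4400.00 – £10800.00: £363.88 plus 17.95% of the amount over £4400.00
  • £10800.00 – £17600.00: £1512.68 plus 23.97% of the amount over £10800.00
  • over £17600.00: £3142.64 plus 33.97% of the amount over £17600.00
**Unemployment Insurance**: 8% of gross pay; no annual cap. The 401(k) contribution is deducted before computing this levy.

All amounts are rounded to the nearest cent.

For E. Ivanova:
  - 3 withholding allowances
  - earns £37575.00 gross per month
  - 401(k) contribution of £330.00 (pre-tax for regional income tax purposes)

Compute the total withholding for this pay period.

Regional Income Tax: taxable = £37575.00 − £330.00 − 3×£800.00 = £34845.00
  £3142.64 + 33.97% × (£34845.00 − £17600.00) = £3142.64 + 33.97% × £17245.00 = £9000.77
Unemployment Insurance: 8% × £37245.00 = £2979.60
Total: £9000.77 + £2979.60 = £11980.37

£11980.37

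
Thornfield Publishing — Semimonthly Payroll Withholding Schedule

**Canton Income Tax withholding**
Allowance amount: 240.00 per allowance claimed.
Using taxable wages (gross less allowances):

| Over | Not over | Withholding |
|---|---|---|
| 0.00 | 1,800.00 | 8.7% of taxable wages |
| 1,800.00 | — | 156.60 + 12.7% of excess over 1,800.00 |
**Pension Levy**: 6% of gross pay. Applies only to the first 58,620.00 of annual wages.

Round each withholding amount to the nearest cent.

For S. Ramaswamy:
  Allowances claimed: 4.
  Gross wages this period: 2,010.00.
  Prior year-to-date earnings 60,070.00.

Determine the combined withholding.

Canton Income Tax: taxable = 2,010.00 − 4×240.00 = 1,050.00
  8.7% × 1,050.00 = 91.35
Pension Levy: YTD 60,070.00 ≥ cap 58,620.00 → 0.00
Total: 91.35 + 0.00 = 91.35

91.35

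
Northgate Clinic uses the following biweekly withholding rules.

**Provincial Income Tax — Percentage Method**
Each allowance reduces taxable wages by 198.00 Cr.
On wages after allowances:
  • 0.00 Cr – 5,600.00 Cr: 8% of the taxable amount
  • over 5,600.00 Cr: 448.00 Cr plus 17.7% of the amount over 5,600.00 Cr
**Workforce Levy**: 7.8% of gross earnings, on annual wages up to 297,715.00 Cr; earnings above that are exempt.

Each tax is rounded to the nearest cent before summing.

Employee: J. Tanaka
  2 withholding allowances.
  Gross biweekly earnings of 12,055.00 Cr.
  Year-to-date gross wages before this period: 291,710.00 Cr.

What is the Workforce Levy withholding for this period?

Workforce Levy: cap 297,715.00 Cr − YTD 291,710.00 Cr = 6,005.00 Cr subject; 7.8% × 6,005.00 Cr = 468.39 Cr

468.39 Cr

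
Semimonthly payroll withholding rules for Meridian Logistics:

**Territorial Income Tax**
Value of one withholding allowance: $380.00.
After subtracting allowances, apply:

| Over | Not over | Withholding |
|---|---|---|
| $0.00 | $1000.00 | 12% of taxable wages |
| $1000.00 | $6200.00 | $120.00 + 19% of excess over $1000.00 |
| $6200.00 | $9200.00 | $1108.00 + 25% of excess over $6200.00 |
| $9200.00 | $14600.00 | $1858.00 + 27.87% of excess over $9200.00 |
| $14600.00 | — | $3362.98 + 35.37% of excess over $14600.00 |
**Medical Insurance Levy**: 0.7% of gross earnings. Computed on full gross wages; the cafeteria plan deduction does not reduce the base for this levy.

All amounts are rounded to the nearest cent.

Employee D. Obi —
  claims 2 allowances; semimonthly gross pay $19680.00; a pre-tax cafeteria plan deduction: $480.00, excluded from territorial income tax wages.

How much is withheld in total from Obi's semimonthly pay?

Territorial Income Tax: taxable = $19680.00 − $480.00 − 2×$380.00 = $18440.00
  $3362.98 + 35.37% × ($18440.00 − $14600.00) = $3362.98 + 35.37% × $3840.00 = $4721.19
Medical Insurance Levy: 0.7% × $19680.00 = $137.76
Total: $4721.19 + $137.76 = $4858.95

$4858.95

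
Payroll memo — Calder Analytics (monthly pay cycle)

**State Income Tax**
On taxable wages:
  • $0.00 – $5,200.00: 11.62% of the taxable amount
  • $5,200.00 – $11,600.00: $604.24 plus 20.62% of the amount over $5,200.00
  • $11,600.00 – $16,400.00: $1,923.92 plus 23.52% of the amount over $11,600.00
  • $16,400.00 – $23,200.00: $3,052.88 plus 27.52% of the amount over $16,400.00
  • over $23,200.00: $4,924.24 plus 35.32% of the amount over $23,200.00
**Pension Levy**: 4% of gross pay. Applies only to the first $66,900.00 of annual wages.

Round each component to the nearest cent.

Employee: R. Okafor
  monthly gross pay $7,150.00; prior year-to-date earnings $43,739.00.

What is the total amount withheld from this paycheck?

State Income Tax: taxable = $7,150.00
  $604.24 + 20.62% × ($7,150.00 − $5,200.00) = $604.24 + 20.62% × $1,950.00 = $1,006.33
Pension Levy: 4% × $7,150.00 = $286.00
Total: $1,006.33 + $286.00 = $1,292.33

$1,292.33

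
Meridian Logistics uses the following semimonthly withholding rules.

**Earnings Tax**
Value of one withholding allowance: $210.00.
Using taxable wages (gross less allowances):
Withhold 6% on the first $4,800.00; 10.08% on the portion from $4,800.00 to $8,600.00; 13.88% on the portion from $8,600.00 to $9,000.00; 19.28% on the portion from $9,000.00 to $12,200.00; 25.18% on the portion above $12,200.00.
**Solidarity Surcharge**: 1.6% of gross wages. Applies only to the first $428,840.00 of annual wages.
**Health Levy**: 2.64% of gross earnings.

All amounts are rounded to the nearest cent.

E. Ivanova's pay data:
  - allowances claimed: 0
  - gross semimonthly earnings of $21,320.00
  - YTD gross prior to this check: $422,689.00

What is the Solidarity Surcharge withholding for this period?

$98.42

Solidarity Surcharge: cap $428,840.00 − YTD $422,689.00 = $6,151.00 subject; 1.6% × $6,151.00 = $98.42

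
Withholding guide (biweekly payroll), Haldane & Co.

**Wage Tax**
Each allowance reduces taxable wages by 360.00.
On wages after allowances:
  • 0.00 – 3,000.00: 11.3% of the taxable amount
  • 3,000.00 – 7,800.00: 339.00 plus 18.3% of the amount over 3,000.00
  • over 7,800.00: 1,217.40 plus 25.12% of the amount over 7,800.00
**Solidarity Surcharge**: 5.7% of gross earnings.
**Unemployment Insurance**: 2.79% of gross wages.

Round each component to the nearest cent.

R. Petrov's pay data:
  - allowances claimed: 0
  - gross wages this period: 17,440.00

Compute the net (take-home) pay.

Wage Tax: taxable = 17,440.00
  1,217.40 + 25.12% × (17,440.00 − 7,800.00) = 1,217.40 + 25.12% × 9,640.00 = 3,638.97
Solidarity Surcharge: 5.7% × 17,440.00 = 994.08
Unemployment Insurance: 2.79% × 17,440.00 = 486.58
Total withheld: 3,638.97 + 994.08 + 486.58 = 5,119.63
Net pay: 17,440.00 − 5,119.63 = 12,320.37

12,320.37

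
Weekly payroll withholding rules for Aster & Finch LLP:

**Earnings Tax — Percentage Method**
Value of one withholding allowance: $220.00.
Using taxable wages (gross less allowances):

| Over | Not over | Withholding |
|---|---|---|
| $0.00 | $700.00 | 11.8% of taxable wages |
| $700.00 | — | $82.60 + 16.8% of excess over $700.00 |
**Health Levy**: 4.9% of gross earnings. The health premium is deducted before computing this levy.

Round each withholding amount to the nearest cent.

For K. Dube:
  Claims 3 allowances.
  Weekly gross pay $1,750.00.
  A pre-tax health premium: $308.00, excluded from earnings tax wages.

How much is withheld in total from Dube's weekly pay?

$167.04

Earnings Tax: taxable = $1,750.00 − $308.00 − 3×$220.00 = $782.00
  $82.60 + 16.8% × ($782.00 − $700.00) = $82.60 + 16.8% × $82.00 = $96.38
Health Levy: 4.9% × $1,442.00 = $70.66
Total: $96.38 + $70.66 = $167.04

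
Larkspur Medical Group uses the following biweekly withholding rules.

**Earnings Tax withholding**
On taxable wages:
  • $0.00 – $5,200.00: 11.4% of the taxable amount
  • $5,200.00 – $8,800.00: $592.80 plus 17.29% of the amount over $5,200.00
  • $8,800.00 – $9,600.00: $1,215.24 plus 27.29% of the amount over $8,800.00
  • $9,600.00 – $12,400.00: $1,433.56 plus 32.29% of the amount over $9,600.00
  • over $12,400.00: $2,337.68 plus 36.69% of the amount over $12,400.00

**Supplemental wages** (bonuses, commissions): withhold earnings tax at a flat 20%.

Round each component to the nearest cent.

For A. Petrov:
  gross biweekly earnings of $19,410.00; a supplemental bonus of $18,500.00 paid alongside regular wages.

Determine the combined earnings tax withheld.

Earnings Tax: taxable = $19,410.00
  $2,337.68 + 36.69% × ($19,410.00 − $12,400.00) = $2,337.68 + 36.69% × $7,010.00 = $4,909.65
Supplemental (20% flat on bonus): 20% × $18,500.00 = $3,700.00
Total earnings tax: $4,909.65 + $3,700.00 = $8,609.65

$8,609.65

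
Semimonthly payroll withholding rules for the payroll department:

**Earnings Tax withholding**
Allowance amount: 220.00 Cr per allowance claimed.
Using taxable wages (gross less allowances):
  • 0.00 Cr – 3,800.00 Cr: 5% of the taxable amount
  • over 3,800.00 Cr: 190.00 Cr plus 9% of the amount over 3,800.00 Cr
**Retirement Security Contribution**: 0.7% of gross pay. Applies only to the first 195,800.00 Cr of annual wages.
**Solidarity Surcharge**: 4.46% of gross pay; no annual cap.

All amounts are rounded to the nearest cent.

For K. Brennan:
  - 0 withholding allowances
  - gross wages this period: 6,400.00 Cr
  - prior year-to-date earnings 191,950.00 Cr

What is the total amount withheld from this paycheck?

736.39 Cr

Earnings Tax: taxable = 6,400.00 Cr
  190.00 Cr + 9% × (6,400.00 Cr − 3,800.00 Cr) = 190.00 Cr + 9% × 2,600.00 Cr = 424.00 Cr
Retirement Security Contribution: cap 195,800.00 Cr − YTD 191,950.00 Cr = 3,850.00 Cr subject; 0.7% × 3,850.00 Cr = 26.95 Cr
Solidarity Surcharge: 4.46% × 6,400.00 Cr = 285.44 Cr
Total: 424.00 Cr + 26.95 Cr + 285.44 Cr = 736.39 Cr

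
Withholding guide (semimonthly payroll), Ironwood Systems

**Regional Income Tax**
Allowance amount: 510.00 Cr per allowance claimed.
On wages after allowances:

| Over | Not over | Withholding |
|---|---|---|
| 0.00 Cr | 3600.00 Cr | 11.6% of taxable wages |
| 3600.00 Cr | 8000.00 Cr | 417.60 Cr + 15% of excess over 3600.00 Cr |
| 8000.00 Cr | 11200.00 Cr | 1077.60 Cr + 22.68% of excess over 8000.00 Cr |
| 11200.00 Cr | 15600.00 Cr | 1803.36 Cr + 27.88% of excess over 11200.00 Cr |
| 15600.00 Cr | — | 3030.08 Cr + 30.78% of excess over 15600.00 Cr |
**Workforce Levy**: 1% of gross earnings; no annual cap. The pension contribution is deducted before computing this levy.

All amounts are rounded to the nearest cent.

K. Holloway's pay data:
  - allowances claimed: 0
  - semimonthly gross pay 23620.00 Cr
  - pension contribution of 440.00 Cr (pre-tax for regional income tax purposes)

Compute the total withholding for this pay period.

5595.00 Cr

Regional Income Tax: taxable = 23620.00 Cr − 440.00 Cr = 23180.00 Cr
  3030.08 Cr + 30.78% × (23180.00 Cr − 15600.00 Cr) = 3030.08 Cr + 30.78% × 7580.00 Cr = 5363.20 Cr
Workforce Levy: 1% × 23180.00 Cr = 231.80 Cr
Total: 5363.20 Cr + 231.80 Cr = 5595.00 Cr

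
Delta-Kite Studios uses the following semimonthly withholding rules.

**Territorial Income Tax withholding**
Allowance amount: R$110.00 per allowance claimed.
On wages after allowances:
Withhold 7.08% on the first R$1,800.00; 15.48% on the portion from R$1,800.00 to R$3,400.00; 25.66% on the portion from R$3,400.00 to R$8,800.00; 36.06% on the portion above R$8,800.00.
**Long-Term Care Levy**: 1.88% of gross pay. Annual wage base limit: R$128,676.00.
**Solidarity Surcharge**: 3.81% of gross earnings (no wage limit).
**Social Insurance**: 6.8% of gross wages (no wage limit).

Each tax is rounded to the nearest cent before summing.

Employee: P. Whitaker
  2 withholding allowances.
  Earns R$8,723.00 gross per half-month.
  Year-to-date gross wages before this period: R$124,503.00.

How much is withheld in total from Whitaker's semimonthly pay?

Territorial Income Tax: taxable = R$8,723.00 − 2×R$110.00 = R$8,503.00
  R$375.12 + 25.66% × (R$8,503.00 − R$3,400.00) = R$375.12 + 25.66% × R$5,103.00 = R$1,684.55
Long-Term Care Levy: cap R$128,676.00 − YTD R$124,503.00 = R$4,173.00 subject; 1.88% × R$4,173.00 = R$78.45
Solidarity Surcharge: 3.81% × R$8,723.00 = R$332.35
Social Insurance: 6.8% × R$8,723.00 = R$593.16
Total: R$1,684.55 + R$78.45 + R$332.35 + R$593.16 = R$2,688.51

R$2,688.51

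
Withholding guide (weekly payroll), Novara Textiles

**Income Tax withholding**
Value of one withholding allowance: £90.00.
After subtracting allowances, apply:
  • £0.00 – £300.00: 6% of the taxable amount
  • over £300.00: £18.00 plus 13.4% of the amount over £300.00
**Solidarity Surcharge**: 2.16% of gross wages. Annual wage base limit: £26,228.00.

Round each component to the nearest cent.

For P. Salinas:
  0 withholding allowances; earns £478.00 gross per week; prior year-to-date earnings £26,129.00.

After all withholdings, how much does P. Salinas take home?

Income Tax: taxable = £478.00
  £18.00 + 13.4% × (£478.00 − £300.00) = £18.00 + 13.4% × £178.00 = £41.85
Solidarity Surcharge: cap £26,228.00 − YTD £26,129.00 = £99.00 subject; 2.16% × £99.00 = £2.14
Total withheld: £41.85 + £2.14 = £43.99
Net pay: £478.00 − £43.99 = £434.01

£434.01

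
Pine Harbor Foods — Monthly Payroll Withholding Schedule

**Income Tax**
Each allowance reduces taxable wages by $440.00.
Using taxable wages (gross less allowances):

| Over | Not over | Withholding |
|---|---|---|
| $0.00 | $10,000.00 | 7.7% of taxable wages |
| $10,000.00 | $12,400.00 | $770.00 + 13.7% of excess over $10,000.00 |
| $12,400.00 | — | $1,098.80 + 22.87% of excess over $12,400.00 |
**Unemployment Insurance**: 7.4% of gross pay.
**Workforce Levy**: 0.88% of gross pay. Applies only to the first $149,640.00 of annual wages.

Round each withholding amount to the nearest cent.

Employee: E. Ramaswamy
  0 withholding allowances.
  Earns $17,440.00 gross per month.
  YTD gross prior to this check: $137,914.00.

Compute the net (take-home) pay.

$13,794.80

Income Tax: taxable = $17,440.00
  $1,098.80 + 22.87% × ($17,440.00 − $12,400.00) = $1,098.80 + 22.87% × $5,040.00 = $2,251.45
Unemployment Insurance: 7.4% × $17,440.00 = $1,290.56
Workforce Levy: cap $149,640.00 − YTD $137,914.00 = $11,726.00 subject; 0.88% × $11,726.00 = $103.19
Total withheld: $2,251.45 + $1,290.56 + $103.19 = $3,645.20
Net pay: $17,440.00 − $3,645.20 = $13,794.80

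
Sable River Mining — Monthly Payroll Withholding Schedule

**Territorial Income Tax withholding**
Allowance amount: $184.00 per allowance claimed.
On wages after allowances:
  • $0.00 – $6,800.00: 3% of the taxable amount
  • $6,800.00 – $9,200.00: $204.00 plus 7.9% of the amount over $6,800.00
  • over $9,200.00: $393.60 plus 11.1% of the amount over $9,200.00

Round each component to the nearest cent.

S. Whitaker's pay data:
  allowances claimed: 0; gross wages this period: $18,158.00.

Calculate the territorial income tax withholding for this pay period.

Territorial Income Tax: taxable = $18,158.00
  $393.60 + 11.1% × ($18,158.00 − $9,200.00) = $393.60 + 11.1% × $8,958.00 = $1,387.94

$1,387.94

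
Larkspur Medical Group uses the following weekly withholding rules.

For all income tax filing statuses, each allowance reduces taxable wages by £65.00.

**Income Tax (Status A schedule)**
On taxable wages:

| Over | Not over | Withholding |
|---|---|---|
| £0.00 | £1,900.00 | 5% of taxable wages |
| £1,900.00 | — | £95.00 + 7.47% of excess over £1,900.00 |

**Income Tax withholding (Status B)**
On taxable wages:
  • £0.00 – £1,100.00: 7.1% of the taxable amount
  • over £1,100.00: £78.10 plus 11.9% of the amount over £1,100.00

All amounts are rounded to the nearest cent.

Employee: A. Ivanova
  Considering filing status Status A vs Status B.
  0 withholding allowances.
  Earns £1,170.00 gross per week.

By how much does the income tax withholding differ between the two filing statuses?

£27.93

Income Tax (Status A): taxable = £1,170.00
  5% × £1,170.00 = £58.50
Income Tax (Status B): taxable = £1,170.00
  £78.10 + 11.9% × (£1,170.00 − £1,100.00) = £78.10 + 11.9% × £70.00 = £86.43
Difference: |£58.50 − £86.43| = £27.93 (higher under Status B)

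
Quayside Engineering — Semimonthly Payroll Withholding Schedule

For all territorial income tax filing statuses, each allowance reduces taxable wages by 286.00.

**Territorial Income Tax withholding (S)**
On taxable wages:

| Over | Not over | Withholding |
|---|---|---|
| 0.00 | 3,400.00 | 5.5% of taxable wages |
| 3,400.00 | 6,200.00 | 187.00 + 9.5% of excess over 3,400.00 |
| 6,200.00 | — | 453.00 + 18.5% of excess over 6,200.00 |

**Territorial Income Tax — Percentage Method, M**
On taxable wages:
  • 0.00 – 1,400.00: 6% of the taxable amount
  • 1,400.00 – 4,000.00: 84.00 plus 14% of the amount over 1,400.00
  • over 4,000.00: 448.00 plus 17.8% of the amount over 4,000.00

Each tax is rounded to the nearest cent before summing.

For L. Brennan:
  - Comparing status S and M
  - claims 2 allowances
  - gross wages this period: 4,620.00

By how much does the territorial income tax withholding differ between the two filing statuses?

Territorial Income Tax (S): taxable = 4,620.00 − 2×286.00 = 4,048.00
  187.00 + 9.5% × (4,048.00 − 3,400.00) = 187.00 + 9.5% × 648.00 = 248.56
Territorial Income Tax (M): taxable = 4,620.00 − 2×286.00 = 4,048.00
  448.00 + 17.8% × (4,048.00 − 4,000.00) = 448.00 + 17.8% × 48.00 = 456.54
Difference: |248.56 − 456.54| = 207.98 (higher under M)

207.98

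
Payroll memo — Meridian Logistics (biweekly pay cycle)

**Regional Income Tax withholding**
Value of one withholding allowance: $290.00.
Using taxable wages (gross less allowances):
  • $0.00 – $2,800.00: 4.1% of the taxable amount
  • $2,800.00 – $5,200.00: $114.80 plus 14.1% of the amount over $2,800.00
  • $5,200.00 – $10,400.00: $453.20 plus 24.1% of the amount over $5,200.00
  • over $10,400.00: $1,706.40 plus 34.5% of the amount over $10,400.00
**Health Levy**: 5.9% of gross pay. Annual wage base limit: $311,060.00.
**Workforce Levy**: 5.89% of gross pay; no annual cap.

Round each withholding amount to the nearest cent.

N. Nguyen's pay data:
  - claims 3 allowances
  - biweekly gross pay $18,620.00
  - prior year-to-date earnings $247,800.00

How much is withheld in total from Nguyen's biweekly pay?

$6,437.45

Regional Income Tax: taxable = $18,620.00 − 3×$290.00 = $17,750.00
  $1,706.40 + 34.5% × ($17,750.00 − $10,400.00) = $1,706.40 + 34.5% × $7,350.00 = $4,242.15
Health Levy: 5.9% × $18,620.00 = $1,098.58
Workforce Levy: 5.89% × $18,620.00 = $1,096.72
Total: $4,242.15 + $1,098.58 + $1,096.72 = $6,437.45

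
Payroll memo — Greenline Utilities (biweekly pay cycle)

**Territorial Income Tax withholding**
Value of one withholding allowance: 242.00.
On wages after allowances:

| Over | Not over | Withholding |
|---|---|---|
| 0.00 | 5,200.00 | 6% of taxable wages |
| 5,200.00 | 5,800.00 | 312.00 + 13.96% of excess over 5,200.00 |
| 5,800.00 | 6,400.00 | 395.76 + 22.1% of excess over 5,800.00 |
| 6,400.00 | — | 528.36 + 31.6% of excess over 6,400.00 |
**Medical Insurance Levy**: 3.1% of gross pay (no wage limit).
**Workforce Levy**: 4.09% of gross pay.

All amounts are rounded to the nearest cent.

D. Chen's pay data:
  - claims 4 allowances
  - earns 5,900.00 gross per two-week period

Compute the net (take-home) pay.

Territorial Income Tax: taxable = 5,900.00 − 4×242.00 = 4,932.00
  6% × 4,932.00 = 295.92
Medical Insurance Levy: 3.1% × 5,900.00 = 182.90
Workforce Levy: 4.09% × 5,900.00 = 241.31
Total withheld: 295.92 + 182.90 + 241.31 = 720.13
Net pay: 5,900.00 − 720.13 = 5,179.87

5,179.87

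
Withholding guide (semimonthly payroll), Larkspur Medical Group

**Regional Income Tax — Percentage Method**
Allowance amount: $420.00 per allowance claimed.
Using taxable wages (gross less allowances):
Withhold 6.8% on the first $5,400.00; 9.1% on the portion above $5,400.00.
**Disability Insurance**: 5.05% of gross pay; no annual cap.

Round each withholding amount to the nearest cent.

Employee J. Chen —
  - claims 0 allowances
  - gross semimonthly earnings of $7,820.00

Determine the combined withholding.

Regional Income Tax: taxable = $7,820.00
  $367.20 + 9.1% × ($7,820.00 − $5,400.00) = $367.20 + 9.1% × $2,420.00 = $587.42
Disability Insurance: 5.05% × $7,820.00 = $394.91
Total: $587.42 + $394.91 = $982.33

$982.33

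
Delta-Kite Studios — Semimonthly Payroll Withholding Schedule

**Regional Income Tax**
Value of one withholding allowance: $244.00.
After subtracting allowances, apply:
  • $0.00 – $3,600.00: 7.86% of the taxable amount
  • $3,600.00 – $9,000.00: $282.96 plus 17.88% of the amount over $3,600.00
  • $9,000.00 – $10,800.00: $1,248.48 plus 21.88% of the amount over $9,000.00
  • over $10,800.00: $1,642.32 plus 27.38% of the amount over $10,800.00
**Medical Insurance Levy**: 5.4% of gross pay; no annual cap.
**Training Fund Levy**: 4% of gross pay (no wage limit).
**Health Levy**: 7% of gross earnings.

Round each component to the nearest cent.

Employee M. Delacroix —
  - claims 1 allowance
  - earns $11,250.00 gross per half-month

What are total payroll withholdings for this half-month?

$3,543.72

Regional Income Tax: taxable = $11,250.00 − 1×$244.00 = $11,006.00
  $1,642.32 + 27.38% × ($11,006.00 − $10,800.00) = $1,642.32 + 27.38% × $206.00 = $1,698.72
Medical Insurance Levy: 5.4% × $11,250.00 = $607.50
Training Fund Levy: 4% × $11,250.00 = $450.00
Health Levy: 7% × $11,250.00 = $787.50
Total: $1,698.72 + $607.50 + $450.00 + $787.50 = $3,543.72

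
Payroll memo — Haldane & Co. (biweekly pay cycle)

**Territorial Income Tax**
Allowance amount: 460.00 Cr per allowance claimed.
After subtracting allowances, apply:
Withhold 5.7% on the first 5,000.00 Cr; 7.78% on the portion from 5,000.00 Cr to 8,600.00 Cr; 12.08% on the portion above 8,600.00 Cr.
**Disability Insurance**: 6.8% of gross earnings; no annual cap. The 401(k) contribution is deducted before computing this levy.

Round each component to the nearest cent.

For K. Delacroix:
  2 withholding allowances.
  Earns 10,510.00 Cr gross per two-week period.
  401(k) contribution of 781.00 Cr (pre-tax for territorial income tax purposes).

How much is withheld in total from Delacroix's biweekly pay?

1,251.90 Cr

Territorial Income Tax: taxable = 10,510.00 Cr − 781.00 Cr − 2×460.00 Cr = 8,809.00 Cr
  565.08 Cr + 12.08% × (8,809.00 Cr − 8,600.00 Cr) = 565.08 Cr + 12.08% × 209.00 Cr = 590.33 Cr
Disability Insurance: 6.8% × 9,729.00 Cr = 661.57 Cr
Total: 590.33 Cr + 661.57 Cr = 1,251.90 Cr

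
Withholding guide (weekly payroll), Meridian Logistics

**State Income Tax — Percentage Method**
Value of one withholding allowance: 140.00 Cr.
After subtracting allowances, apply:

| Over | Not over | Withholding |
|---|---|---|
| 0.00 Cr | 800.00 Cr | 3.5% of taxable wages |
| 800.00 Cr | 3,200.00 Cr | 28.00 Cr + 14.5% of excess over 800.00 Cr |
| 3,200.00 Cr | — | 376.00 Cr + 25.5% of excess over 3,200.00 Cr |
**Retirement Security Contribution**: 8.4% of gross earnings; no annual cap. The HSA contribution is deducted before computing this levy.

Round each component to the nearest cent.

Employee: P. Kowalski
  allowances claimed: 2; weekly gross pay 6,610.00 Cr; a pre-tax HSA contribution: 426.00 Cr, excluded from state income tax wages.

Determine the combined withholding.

1,584.98 Cr

State Income Tax: taxable = 6,610.00 Cr − 426.00 Cr − 2×140.00 Cr = 5,904.00 Cr
  376.00 Cr + 25.5% × (5,904.00 Cr − 3,200.00 Cr) = 376.00 Cr + 25.5% × 2,704.00 Cr = 1,065.52 Cr
Retirement Security Contribution: 8.4% × 6,184.00 Cr = 519.46 Cr
Total: 1,065.52 Cr + 519.46 Cr = 1,584.98 Cr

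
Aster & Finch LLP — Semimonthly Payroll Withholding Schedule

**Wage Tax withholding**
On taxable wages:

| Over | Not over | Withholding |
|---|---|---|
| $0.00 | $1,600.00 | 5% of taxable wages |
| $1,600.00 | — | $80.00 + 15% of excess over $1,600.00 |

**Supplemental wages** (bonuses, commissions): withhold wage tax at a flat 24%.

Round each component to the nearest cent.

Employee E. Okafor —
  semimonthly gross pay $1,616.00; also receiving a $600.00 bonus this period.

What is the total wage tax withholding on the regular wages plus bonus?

$226.40

Wage Tax: taxable = $1,616.00
  $80.00 + 15% × ($1,616.00 − $1,600.00) = $80.00 + 15% × $16.00 = $82.40
Supplemental (24% flat on bonus): 24% × $600.00 = $144.00
Total wage tax: $82.40 + $144.00 = $226.40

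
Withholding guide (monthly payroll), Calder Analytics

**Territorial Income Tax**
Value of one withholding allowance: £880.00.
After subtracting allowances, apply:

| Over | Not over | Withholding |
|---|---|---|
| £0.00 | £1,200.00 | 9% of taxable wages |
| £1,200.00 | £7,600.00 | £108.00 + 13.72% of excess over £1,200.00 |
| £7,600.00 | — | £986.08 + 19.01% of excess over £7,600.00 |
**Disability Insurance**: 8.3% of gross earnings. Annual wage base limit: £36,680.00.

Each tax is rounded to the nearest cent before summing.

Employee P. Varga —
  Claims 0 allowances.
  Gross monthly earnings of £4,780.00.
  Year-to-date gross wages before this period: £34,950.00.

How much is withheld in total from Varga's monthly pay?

£742.77

Territorial Income Tax: taxable = £4,780.00
  £108.00 + 13.72% × (£4,780.00 − £1,200.00) = £108.00 + 13.72% × £3,580.00 = £599.18
Disability Insurance: cap £36,680.00 − YTD £34,950.00 = £1,730.00 subject; 8.3% × £1,730.00 = £143.59
Total: £599.18 + £143.59 = £742.77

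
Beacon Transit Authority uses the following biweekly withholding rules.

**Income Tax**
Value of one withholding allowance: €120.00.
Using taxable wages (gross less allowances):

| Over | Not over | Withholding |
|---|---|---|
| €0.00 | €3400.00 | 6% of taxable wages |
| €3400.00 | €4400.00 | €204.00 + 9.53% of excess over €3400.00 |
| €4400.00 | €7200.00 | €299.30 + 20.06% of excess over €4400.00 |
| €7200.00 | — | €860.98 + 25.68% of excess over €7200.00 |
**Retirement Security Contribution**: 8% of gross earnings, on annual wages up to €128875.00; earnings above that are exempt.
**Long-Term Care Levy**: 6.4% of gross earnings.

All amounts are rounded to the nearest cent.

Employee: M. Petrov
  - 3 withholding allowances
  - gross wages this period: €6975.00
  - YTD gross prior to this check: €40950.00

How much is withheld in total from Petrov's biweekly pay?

€1748.03

Income Tax: taxable = €6975.00 − 3×€120.00 = €6615.00
  €299.30 + 20.06% × (€6615.00 − €4400.00) = €299.30 + 20.06% × €2215.00 = €743.63
Retirement Security Contribution: 8% × €6975.00 = €558.00
Long-Term Care Levy: 6.4% × €6975.00 = €446.40
Total: €743.63 + €558.00 + €446.40 = €1748.03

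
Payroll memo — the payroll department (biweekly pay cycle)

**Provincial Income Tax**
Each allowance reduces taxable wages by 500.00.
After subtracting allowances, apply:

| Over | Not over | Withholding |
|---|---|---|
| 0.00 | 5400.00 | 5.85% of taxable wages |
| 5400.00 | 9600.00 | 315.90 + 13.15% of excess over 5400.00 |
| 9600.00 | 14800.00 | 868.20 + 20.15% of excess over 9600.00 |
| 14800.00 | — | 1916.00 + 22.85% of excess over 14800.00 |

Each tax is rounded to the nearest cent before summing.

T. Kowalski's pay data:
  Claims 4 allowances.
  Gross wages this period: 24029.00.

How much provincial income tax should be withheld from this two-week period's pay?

Provincial Income Tax: taxable = 24029.00 − 4×500.00 = 22029.00
  1916.00 + 22.85% × (22029.00 − 14800.00) = 1916.00 + 22.85% × 7229.00 = 3567.83

3567.83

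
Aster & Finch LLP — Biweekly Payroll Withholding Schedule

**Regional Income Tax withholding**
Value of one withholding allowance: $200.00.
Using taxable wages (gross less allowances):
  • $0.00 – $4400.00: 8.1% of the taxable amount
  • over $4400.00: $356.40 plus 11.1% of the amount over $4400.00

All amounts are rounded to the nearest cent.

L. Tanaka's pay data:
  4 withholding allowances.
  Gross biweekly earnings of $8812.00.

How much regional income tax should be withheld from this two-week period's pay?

Regional Income Tax: taxable = $8812.00 − 4×$200.00 = $8012.00
  $356.40 + 11.1% × ($8012.00 − $4400.00) = $356.40 + 11.1% × $3612.00 = $757.33

$757.33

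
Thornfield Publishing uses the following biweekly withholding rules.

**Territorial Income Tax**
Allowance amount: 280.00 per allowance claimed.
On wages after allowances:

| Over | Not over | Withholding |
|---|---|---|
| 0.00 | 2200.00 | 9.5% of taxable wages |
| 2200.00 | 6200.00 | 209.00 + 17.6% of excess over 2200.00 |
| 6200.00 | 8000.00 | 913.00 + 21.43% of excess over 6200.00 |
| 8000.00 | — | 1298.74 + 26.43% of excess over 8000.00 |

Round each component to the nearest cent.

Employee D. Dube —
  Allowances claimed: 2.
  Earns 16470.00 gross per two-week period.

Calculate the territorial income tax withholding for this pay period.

3389.35

Territorial Income Tax: taxable = 16470.00 − 2×280.00 = 15910.00
  1298.74 + 26.43% × (15910.00 − 8000.00) = 1298.74 + 26.43% × 7910.00 = 3389.35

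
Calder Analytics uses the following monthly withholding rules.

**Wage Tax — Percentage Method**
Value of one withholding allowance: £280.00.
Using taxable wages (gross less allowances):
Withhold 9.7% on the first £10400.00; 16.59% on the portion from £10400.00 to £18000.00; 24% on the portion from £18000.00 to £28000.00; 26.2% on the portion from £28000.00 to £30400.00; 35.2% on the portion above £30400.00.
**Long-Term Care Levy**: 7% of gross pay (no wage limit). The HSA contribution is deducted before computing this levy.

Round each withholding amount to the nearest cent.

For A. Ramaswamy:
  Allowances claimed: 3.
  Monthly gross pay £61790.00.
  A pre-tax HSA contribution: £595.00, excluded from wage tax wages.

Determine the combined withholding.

Wage Tax: taxable = £61790.00 − £595.00 − 3×£280.00 = £60355.00
  £5298.44 + 35.2% × (£60355.00 − £30400.00) = £5298.44 + 35.2% × £29955.00 = £15842.60
Long-Term Care Levy: 7% × £61195.00 = £4283.65
Total: £15842.60 + £4283.65 = £20126.25

£20126.25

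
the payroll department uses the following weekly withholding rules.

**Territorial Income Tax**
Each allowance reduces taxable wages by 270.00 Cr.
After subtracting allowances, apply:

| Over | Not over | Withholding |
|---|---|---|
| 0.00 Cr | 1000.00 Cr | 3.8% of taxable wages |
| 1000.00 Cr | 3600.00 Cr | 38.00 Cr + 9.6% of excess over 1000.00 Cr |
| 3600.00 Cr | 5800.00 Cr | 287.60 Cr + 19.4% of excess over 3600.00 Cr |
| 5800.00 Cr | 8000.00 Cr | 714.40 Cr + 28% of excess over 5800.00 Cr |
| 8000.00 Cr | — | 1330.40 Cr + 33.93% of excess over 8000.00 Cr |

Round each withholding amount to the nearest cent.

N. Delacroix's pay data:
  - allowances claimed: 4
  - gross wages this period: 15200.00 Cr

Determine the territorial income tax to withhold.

Territorial Income Tax: taxable = 15200.00 Cr − 4×270.00 Cr = 14120.00 Cr
  1330.40 Cr + 33.93% × (14120.00 Cr − 8000.00 Cr) = 1330.40 Cr + 33.93% × 6120.00 Cr = 3406.92 Cr

3406.92 Cr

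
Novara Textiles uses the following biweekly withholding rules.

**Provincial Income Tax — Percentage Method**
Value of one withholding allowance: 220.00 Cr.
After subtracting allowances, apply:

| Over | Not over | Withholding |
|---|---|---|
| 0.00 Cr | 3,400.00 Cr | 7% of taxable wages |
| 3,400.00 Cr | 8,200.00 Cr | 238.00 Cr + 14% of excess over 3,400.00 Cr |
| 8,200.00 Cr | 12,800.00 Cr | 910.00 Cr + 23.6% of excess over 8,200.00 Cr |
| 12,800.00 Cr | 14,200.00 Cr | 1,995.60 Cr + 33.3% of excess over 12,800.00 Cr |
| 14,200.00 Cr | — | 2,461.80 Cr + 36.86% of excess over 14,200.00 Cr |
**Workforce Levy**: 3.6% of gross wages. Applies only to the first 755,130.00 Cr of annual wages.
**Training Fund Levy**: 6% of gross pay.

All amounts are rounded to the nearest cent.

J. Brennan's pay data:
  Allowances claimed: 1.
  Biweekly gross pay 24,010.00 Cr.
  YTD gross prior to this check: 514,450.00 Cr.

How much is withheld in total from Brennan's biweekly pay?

Provincial Income Tax: taxable = 24,010.00 Cr − 1×220.00 Cr = 23,790.00 Cr
  2,461.80 Cr + 36.86% × (23,790.00 Cr − 14,200.00 Cr) = 2,461.80 Cr + 36.86% × 9,590.00 Cr = 5,996.67 Cr
Workforce Levy: 3.6% × 24,010.00 Cr = 864.36 Cr
Training Fund Levy: 6% × 24,010.00 Cr = 1,440.60 Cr
Total: 5,996.67 Cr + 864.36 Cr + 1,440.60 Cr = 8,301.63 Cr

8,301.63 Cr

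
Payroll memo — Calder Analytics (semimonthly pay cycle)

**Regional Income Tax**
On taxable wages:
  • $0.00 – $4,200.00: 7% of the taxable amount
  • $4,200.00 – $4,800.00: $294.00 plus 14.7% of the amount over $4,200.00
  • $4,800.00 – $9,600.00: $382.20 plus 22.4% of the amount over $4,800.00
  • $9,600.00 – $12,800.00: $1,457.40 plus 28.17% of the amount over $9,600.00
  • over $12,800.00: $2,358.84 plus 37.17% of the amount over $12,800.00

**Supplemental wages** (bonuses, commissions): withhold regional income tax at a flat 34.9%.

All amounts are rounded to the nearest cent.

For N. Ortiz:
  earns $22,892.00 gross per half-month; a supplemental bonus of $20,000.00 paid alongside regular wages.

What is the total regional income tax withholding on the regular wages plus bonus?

Regional Income Tax: taxable = $22,892.00
  $2,358.84 + 37.17% × ($22,892.00 − $12,800.00) = $2,358.84 + 37.17% × $10,092.00 = $6,110.04
Supplemental (34.9% flat on bonus): 34.9% × $20,000.00 = $6,980.00
Total regional income tax: $6,110.04 + $6,980.00 = $13,090.04

$13,090.04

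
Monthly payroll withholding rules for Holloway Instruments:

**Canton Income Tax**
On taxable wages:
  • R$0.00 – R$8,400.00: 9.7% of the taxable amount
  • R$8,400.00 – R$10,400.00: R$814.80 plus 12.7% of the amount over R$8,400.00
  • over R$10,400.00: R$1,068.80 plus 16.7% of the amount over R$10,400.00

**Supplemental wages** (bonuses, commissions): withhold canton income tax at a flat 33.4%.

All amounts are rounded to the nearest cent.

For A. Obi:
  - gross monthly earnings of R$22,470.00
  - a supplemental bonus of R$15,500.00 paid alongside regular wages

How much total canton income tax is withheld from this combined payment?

Canton Income Tax: taxable = R$22,470.00
  R$1,068.80 + 16.7% × (R$22,470.00 − R$10,400.00) = R$1,068.80 + 16.7% × R$12,070.00 = R$3,084.49
Supplemental (33.4% flat on bonus): 33.4% × R$15,500.00 = R$5,177.00
Total canton income tax: R$3,084.49 + R$5,177.00 = R$8,261.49

R$8,261.49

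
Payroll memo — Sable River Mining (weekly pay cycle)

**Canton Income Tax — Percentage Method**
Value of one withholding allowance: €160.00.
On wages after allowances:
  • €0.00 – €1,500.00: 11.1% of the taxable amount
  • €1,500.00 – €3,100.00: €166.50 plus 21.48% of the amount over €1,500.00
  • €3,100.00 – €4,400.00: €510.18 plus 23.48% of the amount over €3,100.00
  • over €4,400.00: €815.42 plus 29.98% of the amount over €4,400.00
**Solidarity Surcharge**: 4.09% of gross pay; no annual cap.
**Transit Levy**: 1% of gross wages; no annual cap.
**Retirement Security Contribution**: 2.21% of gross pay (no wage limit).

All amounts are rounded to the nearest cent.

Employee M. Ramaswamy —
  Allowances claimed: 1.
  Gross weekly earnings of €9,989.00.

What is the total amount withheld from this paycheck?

Canton Income Tax: taxable = €9,989.00 − 1×€160.00 = €9,829.00
  €815.42 + 29.98% × (€9,829.00 − €4,400.00) = €815.42 + 29.98% × €5,429.00 = €2,443.03
Solidarity Surcharge: 4.09% × €9,989.00 = €408.55
Transit Levy: 1% × €9,989.00 = €99.89
Retirement Security Contribution: 2.21% × €9,989.00 = €220.76
Total: €2,443.03 + €408.55 + €99.89 + €220.76 = €3,172.23

€3,172.23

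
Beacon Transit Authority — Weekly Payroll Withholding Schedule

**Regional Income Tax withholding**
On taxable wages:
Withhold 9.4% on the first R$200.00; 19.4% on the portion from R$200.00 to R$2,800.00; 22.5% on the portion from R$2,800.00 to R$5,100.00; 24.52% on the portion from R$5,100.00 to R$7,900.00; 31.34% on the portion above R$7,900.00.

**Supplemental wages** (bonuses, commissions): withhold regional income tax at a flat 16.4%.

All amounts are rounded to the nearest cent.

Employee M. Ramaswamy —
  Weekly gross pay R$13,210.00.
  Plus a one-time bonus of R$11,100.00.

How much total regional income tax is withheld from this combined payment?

R$5,211.81

Regional Income Tax: taxable = R$13,210.00
  R$1,727.26 + 31.34% × (R$13,210.00 − R$7,900.00) = R$1,727.26 + 31.34% × R$5,310.00 = R$3,391.41
Supplemental (16.4% flat on bonus): 16.4% × R$11,100.00 = R$1,820.40
Total regional income tax: R$3,391.41 + R$1,820.40 = R$5,211.81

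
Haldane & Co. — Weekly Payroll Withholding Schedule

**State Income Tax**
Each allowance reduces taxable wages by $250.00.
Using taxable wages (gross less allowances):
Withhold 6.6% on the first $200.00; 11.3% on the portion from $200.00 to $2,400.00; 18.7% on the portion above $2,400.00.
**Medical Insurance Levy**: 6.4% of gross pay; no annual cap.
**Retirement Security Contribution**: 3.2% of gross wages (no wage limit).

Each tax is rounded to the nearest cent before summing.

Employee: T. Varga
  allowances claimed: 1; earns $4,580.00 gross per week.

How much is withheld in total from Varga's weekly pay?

$1,062.39

State Income Tax: taxable = $4,580.00 − 1×$250.00 = $4,330.00
  $261.80 + 18.7% × ($4,330.00 − $2,400.00) = $261.80 + 18.7% × $1,930.00 = $622.71
Medical Insurance Levy: 6.4% × $4,580.00 = $293.12
Retirement Security Contribution: 3.2% × $4,580.00 = $146.56
Total: $622.71 + $293.12 + $146.56 = $1,062.39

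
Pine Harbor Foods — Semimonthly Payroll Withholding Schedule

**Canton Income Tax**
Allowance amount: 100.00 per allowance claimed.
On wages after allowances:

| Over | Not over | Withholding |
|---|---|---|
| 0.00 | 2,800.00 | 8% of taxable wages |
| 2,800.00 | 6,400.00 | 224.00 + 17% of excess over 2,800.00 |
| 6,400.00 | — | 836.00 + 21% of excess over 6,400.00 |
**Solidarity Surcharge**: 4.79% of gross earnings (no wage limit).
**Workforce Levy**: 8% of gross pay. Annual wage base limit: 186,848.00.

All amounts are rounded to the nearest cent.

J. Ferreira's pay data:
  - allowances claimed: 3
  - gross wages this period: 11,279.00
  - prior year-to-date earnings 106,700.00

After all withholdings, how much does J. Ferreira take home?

8,038.83

Canton Income Tax: taxable = 11,279.00 − 3×100.00 = 10,979.00
  836.00 + 21% × (10,979.00 − 6,400.00) = 836.00 + 21% × 4,579.00 = 1,797.59
Solidarity Surcharge: 4.79% × 11,279.00 = 540.26
Workforce Levy: 8% × 11,279.00 = 902.32
Total withheld: 1,797.59 + 540.26 + 902.32 = 3,240.17
Net pay: 11,279.00 − 3,240.17 = 8,038.83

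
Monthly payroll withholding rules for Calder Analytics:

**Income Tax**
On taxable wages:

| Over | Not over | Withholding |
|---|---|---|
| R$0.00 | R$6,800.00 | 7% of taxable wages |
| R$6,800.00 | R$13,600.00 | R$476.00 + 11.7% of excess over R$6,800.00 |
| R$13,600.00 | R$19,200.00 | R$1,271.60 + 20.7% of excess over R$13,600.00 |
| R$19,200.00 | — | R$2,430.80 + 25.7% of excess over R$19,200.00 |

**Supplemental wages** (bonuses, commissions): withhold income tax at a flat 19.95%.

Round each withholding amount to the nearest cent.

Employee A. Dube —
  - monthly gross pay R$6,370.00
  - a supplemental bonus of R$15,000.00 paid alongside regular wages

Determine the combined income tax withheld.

R$3,438.40

Income Tax: taxable = R$6,370.00
  7% × R$6,370.00 = R$445.90
Supplemental (19.95% flat on bonus): 19.95% × R$15,000.00 = R$2,992.50
Total income tax: R$445.90 + R$2,992.50 = R$3,438.40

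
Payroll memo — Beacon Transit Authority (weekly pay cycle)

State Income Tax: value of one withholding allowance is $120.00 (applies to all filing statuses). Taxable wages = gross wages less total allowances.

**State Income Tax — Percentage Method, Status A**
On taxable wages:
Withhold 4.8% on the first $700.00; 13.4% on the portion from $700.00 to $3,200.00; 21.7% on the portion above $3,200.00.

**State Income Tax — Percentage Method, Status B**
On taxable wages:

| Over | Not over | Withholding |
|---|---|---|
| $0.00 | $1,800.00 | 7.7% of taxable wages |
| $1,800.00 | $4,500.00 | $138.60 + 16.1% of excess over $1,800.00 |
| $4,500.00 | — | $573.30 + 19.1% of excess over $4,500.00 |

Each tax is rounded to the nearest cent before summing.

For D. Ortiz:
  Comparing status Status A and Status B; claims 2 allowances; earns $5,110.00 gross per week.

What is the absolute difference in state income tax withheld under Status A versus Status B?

$87.02

State Income Tax (Status A): taxable = $5,110.00 − 2×$120.00 = $4,870.00
  $368.60 + 21.7% × ($4,870.00 − $3,200.00) = $368.60 + 21.7% × $1,670.00 = $730.99
State Income Tax (Status B): taxable = $5,110.00 − 2×$120.00 = $4,870.00
  $573.30 + 19.1% × ($4,870.00 − $4,500.00) = $573.30 + 19.1% × $370.00 = $643.97
Difference: |$730.99 − $643.97| = $87.02 (higher under Status A)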